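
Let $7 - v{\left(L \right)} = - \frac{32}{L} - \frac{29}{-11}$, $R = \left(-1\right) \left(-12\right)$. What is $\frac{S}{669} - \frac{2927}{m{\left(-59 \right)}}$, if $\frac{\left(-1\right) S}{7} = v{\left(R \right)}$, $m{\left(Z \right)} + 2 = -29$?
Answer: $\frac{64569035}{684387} \approx 94.346$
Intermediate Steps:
$R = 12$
$m{\left(Z \right)} = -31$ ($m{\left(Z \right)} = -2 - 29 = -31$)
$v{\left(L \right)} = \frac{48}{11} + \frac{32}{L}$ ($v{\left(L \right)} = 7 - \left(- \frac{32}{L} - \frac{29}{-11}\right) = 7 - \left(- \frac{32}{L} - - \frac{29}{11}\right) = 7 - \left(- \frac{32}{L} + \frac{29}{11}\right) = 7 - \left(\frac{29}{11} - \frac{32}{L}\right) = \frac{48}{11} + \frac{32}{L}$)
$S = - \frac{1624}{33}$ ($S = - 7 \left(\frac{48}{11} + \frac{32}{12}\right) = - 7 \left(\frac{48}{11} + 32 \cdot \frac{1}{12}\right) = - 7 \left(\frac{48}{11} + \frac{8}{3}\right) = \left(-7\right) \frac{232}{33} = - \frac{1624}{33} \approx -49.212$)
$\frac{S}{669} - \frac{2927}{m{\left(-59 \right)}} = - \frac{1624}{33 \cdot 669} - \frac{2927}{-31} = \left(- \frac{1624}{33}\right) \frac{1}{669} - - \frac{2927}{31} = - \frac{1624}{22077} + \frac{2927}{31} = \frac{64569035}{684387}$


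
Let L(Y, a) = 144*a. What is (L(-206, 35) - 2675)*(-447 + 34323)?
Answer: 80116740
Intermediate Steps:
(L(-206, 35) - 2675)*(-447 + 34323) = (144*35 - 2675)*(-447 + 34323) = (5040 - 2675)*33876 = 2365*33876 = 80116740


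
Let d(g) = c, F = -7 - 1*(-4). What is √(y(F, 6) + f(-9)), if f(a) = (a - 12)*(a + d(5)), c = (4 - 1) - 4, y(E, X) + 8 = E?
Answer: √199 ≈ 14.107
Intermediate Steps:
F = -3 (F = -7 + 4 = -3)
y(E, X) = -8 + E
c = -1 (c = 3 - 4 = -1)
d(g) = -1
f(a) = (-1 + a)*(-12 + a) (f(a) = (a - 12)*(a - 1) = (-12 + a)*(-1 + a) = (-1 + a)*(-12 + a))
√(y(F, 6) + f(-9)) = √((-8 - 3) + (12 + (-9)² - 13*(-9))) = √(-11 + (12 + 81 + 117)) = √(-11 + 210) = √199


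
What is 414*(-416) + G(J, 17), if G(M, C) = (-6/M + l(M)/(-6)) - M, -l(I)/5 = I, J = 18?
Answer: -516682/3 ≈ -1.7223e+5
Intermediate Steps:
l(I) = -5*I
G(M, C) = -6/M - M/6 (G(M, C) = (-6/M - 5*M/(-6)) - M = (-6/M - 5*M*(-⅙)) - M = (-6/M + 5*M/6) - M = -6/M - M/6)
414*(-416) + G(J, 17) = 414*(-416) + (-6/18 - ⅙*18) = -172224 + (-6*1/18 - 3) = -172224 + (-⅓ - 3) = -172224 - 10/3 = -516682/3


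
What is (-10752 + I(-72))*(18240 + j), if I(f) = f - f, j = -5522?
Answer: -136743936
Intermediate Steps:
I(f) = 0
(-10752 + I(-72))*(18240 + j) = (-10752 + 0)*(18240 - 5522) = -10752*12718 = -136743936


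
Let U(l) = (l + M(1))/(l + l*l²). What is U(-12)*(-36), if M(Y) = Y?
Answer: -33/145 ≈ -0.22759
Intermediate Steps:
U(l) = (1 + l)/(l + l³) (U(l) = (l + 1)/(l + l*l²) = (1 + l)/(l + l³))
U(-12)*(-36) = ((1 - 12)/(-12 + (-12)³))*(-36) = (-11/(-12 - 1728))*(-36) = (-11/(-1740))*(-36) = -1/1740*(-11)*(-36) = (11/1740)*(-36) = -33/145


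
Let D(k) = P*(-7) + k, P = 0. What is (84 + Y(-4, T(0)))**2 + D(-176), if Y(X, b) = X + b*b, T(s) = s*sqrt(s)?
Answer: 6224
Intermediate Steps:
T(s) = s**(3/2)
Y(X, b) = X + b**2
D(k) = k (D(k) = 0*(-7) + k = 0 + k = k)
(84 + Y(-4, T(0)))**2 + D(-176) = (84 + (-4 + (0**(3/2))**2))**2 - 176 = (84 + (-4 + 0**2))**2 - 176 = (84 + (-4 + 0))**2 - 176 = (84 - 4)**2 - 176 = 80**2 - 176 = 6400 - 176 = 6224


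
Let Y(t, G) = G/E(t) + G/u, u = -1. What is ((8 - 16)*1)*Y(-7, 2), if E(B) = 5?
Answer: 64/5 ≈ 12.800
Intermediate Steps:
Y(t, G) = -4*G/5 (Y(t, G) = G/5 + G/(-1) = G*(1/5) + G*(-1) = G/5 - G = -4*G/5)
((8 - 16)*1)*Y(-7, 2) = ((8 - 16)*1)*(-4/5*2) = -8*1*(-8/5) = -8*(-8/5) = 64/5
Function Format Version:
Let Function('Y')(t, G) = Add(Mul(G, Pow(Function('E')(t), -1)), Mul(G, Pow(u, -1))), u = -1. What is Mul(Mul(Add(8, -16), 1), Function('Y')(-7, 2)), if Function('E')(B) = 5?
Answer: Rational(64, 5) ≈ 12.800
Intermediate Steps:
Function('Y')(t, G) = Mul(Rational(-4, 5), G) (Function('Y')(t, G) = Add(Mul(G, Pow(5, -1)), Mul(G, Pow(-1, -1))) = Add(Mul(G, Rational(1, 5)), Mul(G, -1)) = Add(Mul(Rational(1, 5), G), Mul(-1, G)) = Mul(Rational(-4, 5), G))
Mul(Mul(Add(8, -16), 1), Function('Y')(-7, 2)) = Mul(Mul(Add(8, -16), 1), Mul(Rational(-4, 5), 2)) = Mul(Mul(-8, 1), Rational(-8, 5)) = Mul(-8, Rational(-8, 5)) = Rational(64, 5)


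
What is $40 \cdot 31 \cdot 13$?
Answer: $16120$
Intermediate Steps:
$40 \cdot 31 \cdot 13 = 1240 \cdot 13 = 16120$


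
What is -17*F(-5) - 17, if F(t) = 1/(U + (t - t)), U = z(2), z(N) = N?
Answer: -51/2 ≈ -25.500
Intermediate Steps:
U = 2
F(t) = ½ (F(t) = 1/(2 + (t - t)) = 1/(2 + 0) = 1/2 = ½)
-17*F(-5) - 17 = -17*½ - 17 = -17/2 - 17 = -51/2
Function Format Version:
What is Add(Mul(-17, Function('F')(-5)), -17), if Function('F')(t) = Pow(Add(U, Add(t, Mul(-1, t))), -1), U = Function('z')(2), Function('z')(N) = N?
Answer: Rational(-51, 2) ≈ -25.500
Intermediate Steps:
U = 2
Function('F')(t) = Rational(1, 2) (Function('F')(t) = Pow(Add(2, Add(t, Mul(-1, t))), -1) = Pow(Add(2, 0), -1) = Pow(2, -1) = Rational(1, 2))
Add(Mul(-17, Function('F')(-5)), -17) = Add(Mul(-17, Rational(1, 2)), -17) = Add(Rational(-17, 2), -17) = Rational(-51, 2)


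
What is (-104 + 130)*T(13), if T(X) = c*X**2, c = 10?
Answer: 43940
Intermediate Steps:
T(X) = 10*X**2
(-104 + 130)*T(13) = (-104 + 130)*(10*13**2) = 26*(10*169) = 26*1690 = 43940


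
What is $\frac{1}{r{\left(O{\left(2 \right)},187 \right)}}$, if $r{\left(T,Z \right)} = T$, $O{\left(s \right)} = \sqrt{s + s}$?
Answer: $\frac{1}{2} \approx 0.5$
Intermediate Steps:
$O{\left(s \right)} = \sqrt{2} \sqrt{s}$ ($O{\left(s \right)} = \sqrt{2 s} = \sqrt{2} \sqrt{s}$)
$\frac{1}{r{\left(O{\left(2 \right)},187 \right)}} = \frac{1}{\sqrt{2} \sqrt{2}} = \frac{1}{2}$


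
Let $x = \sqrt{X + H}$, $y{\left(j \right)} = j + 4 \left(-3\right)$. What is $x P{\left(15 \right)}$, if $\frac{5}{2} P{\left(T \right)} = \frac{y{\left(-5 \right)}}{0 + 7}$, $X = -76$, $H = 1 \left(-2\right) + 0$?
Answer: $- \frac{34 i \sqrt{78}}{35} \approx - 8.5794 i$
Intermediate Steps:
$y{\left(j \right)} = -12 + j$ ($y{\left(j \right)} = j - 12 = -12 + j$)
$H = -2$ ($H = -2 + 0 = -2$)
$P{\left(T \right)} = - \frac{34}{35}$ ($P{\left(T \right)} = \frac{2 \frac{-12 - 5}{0 + 7}}{5} = \frac{2 \left(- \frac{17}{7}\right)}{5} = \frac{2 \left(\left(-17\right) \frac{1}{7}\right)}{5} = \frac{2}{5} \left(- \frac{17}{7}\right) = - \frac{34}{35}$)
$x = i \sqrt{78}$ ($x = \sqrt{-76 - 2} = \sqrt{-78} = i \sqrt{78} \approx 8.8318 i$)
$x P{\left(15 \right)} = i \sqrt{78} \left(- \frac{34}{35}\right) = - \frac{34 i \sqrt{78}}{35}$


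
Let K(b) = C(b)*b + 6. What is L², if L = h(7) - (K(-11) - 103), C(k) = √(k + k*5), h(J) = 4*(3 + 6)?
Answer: 9703 + 2926*I*√66 ≈ 9703.0 + 23771.0*I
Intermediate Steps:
h(J) = 36 (h(J) = 4*9 = 36)
C(k) = √6*√k (C(k) = √(k + 5*k) = √(6*k) = √6*√k)
K(b) = 6 + √6*b^(3/2) (K(b) = (√6*√b)*b + 6 = √6*b^(3/2) + 6 = 6 + √6*b^(3/2))
L = 133 + 11*I*√66 (L = 36 - ((6 + √6*(-11)^(3/2)) - 103) = 36 - ((6 + √6*(-11*I*√11)) - 103) = 36 - ((6 - 11*I*√66) - 103) = 36 - (-97 - 11*I*√66) = 36 + (97 + 11*I*√66) = 133 + 11*I*√66 ≈ 133.0 + 89.364*I)
L² = (133 + 11*I*√66)²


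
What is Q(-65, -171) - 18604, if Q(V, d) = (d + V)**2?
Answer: 37092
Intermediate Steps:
Q(V, d) = (V + d)**2
Q(-65, -171) - 18604 = (-65 - 171)**2 - 18604 = (-236)**2 - 18604 = 55696 - 18604 = 37092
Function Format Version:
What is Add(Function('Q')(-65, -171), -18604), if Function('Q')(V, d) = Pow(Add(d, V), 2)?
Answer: 37092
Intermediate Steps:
Function('Q')(V, d) = Pow(Add(V, d), 2)
Add(Function('Q')(-65, -171), -18604) = Add(Pow(Add(-65, -171), 2), -18604) = Add(Pow(-236, 2), -18604) = Add(55696, -18604) = 37092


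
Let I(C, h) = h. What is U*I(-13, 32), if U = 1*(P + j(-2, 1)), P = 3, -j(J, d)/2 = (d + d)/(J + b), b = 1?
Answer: 224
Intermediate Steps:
j(J, d) = -4*d/(1 + J) (j(J, d) = -2*(d + d)/(J + 1) = -2*2*d/(1 + J) = -4*d/(1 + J))
U = 7 (U = 1*(3 - 4*1/(1 - 2)) = 1*(3 - 4*1/(-1)) = 1*(3 - 4*1*(-1)) = 1*(3 + 4) = 1*7 = 7)
U*I(-13, 32) = 7*32 = 224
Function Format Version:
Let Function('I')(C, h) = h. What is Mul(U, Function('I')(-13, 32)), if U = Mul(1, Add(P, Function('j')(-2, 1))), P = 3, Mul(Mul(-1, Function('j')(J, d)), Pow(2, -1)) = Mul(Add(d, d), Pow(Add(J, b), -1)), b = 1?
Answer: 224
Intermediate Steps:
Function('j')(J, d) = Mul(-4, d, Pow(Add(1, J), -1)) (Function('j')(J, d) = Mul(-2, Mul(Add(d, d), Pow(Add(J, 1), -1))) = Mul(-2, Mul(Mul(2, d), Pow(Add(1, J), -1))) = Mul(-2, Mul(2, d, Pow(Add(1, J), -1))) = Mul(-4, d, Pow(Add(1, J), -1)))
U = 7 (U = Mul(1, Add(3, Mul(-4, 1, Pow(Add(1, -2), -1)))) = Mul(1, Add(3, Mul(-4, 1, Pow(-1, -1)))) = Mul(1, Add(3, Mul(-4, 1, -1))) = Mul(1, Add(3, 4)) = Mul(1, 7) = 7)
Mul(U, Function('I')(-13, 32)) = Mul(7, 32) = 224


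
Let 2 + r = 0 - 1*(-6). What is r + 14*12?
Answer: 172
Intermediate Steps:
r = 4 (r = -2 + (0 - 1*(-6)) = -2 + (0 + 6) = -2 + 6 = 4)
r + 14*12 = 4 + 14*12 = 4 + 168 = 172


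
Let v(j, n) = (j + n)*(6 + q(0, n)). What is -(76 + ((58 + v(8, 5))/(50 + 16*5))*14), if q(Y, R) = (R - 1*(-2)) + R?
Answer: -6984/65 ≈ -107.45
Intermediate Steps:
q(Y, R) = 2 + 2*R (q(Y, R) = (R + 2) + R = (2 + R) + R = 2 + 2*R)
v(j, n) = (8 + 2*n)*(j + n) (v(j, n) = (j + n)*(6 + (2 + 2*n)) = (j + n)*(8 + 2*n) = (8 + 2*n)*(j + n))
-(76 + ((58 + v(8, 5))/(50 + 16*5))*14) = -(76 + ((58 + (2*5**2 + 8*8 + 8*5 + 2*8*5))/(50 + 16*5))*14) = -(76 + ((58 + (2*25 + 64 + 40 + 80))/(50 + 80))*14) = -(76 + ((58 + (50 + 64 + 40 + 80))/130)*14) = -(76 + ((58 + 234)*(1/130))*14) = -(76 + (292*(1/130))*14) = -(76 + (146/65)*14) = -(76 + 2044/65) = -1*6984/65 = -6984/65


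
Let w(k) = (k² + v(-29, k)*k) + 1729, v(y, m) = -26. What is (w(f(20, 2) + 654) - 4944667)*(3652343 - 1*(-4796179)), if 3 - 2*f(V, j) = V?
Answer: -76764128416983/2 ≈ -3.8382e+13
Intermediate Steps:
f(V, j) = 3/2 - V/2
w(k) = 1729 + k² - 26*k (w(k) = (k² - 26*k) + 1729 = 1729 + k² - 26*k)
(w(f(20, 2) + 654) - 4944667)*(3652343 - 1*(-4796179)) = ((1729 + ((3/2 - ½*20) + 654)² - 26*((3/2 - ½*20) + 654)) - 4944667)*(3652343 - 1*(-4796179)) = ((1729 + ((3/2 - 10) + 654)² - 26*((3/2 - 10) + 654)) - 4944667)*(3652343 + 4796179) = ((1729 + (-17/2 + 654)² - 26*(-17/2 + 654)) - 4944667)*8448522 = ((1729 + (1291/2)² - 26*1291/2) - 4944667)*8448522 = ((1729 + 1666681/4 - 16783) - 4944667)*8448522 = (1606465/4 - 4944667)*8448522 = -18172203/4*8448522 = -76764128416983/2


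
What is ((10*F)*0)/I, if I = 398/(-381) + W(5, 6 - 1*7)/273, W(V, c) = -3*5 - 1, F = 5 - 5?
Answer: 0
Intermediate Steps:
F = 0
W(V, c) = -16 (W(V, c) = -15 - 1 = -16)
I = -12750/11557 (I = 398/(-381) - 16/273 = 398*(-1/381) - 16*1/273 = -398/381 - 16/273 = -12750/11557 ≈ -1.1032)
((10*F)*0)/I = ((10*0)*0)/(-12750/11557) = (0*0)*(-11557/12750) = 0*(-11557/12750) = 0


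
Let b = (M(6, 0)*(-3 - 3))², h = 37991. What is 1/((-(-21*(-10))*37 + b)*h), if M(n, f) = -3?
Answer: -1/282880986 ≈ -3.5351e-9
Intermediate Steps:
b = 324 (b = (-3*(-3 - 3))² = (-3*(-6))² = 18² = 324)
1/((-(-21*(-10))*37 + b)*h) = 1/((-(-21*(-10))*37 + 324)*37991) = (1/37991)/(-210*37 + 324) = (1/37991)/(-1*7770 + 324) = (1/37991)/(-7770 + 324) = (1/37991)/(-7446) = -1/7446*1/37991 = -1/282880986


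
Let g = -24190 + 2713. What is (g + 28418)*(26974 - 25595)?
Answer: 9571639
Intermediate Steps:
g = -21477
(g + 28418)*(26974 - 25595) = (-21477 + 28418)*(26974 - 25595) = 6941*1379 = 9571639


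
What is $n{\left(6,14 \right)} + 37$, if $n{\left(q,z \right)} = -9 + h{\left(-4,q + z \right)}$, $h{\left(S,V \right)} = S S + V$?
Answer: $64$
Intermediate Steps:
$h{\left(S,V \right)} = V + S^{2}$ ($h{\left(S,V \right)} = S^{2} + V = V + S^{2}$)
$n{\left(q,z \right)} = 7 + q + z$ ($n{\left(q,z \right)} = -9 + \left(\left(q + z\right) + \left(-4\right)^{2}\right) = -9 + \left(\left(q + z\right) + 16\right) = -9 + \left(16 + q + z\right) = 7 + q + z$)
$n{\left(6,14 \right)} + 37 = \left(7 + 6 + 14\right) + 37 = 27 + 37 = 64$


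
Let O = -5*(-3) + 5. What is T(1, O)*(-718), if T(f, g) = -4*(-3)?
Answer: -8616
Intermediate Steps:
O = 20 (O = 15 + 5 = 20)
T(f, g) = 12
T(1, O)*(-718) = 12*(-718) = -8616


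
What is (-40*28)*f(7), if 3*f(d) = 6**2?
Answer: -13440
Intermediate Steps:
f(d) = 12 (f(d) = (1/3)*6**2 = (1/3)*36 = 12)
(-40*28)*f(7) = -40*28*12 = -1120*12 = -13440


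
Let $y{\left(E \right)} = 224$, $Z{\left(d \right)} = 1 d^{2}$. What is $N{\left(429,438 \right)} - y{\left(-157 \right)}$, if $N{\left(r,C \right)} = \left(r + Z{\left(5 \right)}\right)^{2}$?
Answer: $205892$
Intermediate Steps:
$Z{\left(d \right)} = d^{2}$
$N{\left(r,C \right)} = \left(25 + r\right)^{2}$ ($N{\left(r,C \right)} = \left(r + 5^{2}\right)^{2} = \left(r + 25\right)^{2} = \left(25 + r\right)^{2}$)
$N{\left(429,438 \right)} - y{\left(-157 \right)} = \left(25 + 429\right)^{2} - 224 = 454^{2} - 224 = 206116 - 224 = 205892$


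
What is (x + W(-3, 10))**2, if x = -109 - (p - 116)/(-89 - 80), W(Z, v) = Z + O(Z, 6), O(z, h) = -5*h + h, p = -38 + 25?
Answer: 534210769/28561 ≈ 18704.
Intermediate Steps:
p = -13
O(z, h) = -4*h
W(Z, v) = -24 + Z (W(Z, v) = Z - 4*6 = Z - 24 = -24 + Z)
x = -18550/169 (x = -109 - (-13 - 116)/(-89 - 80) = -109 - (-129)/(-169) = -109 - (-129)*(-1)/169 = -109 - 1*129/169 = -109 - 129/169 = -18550/169 ≈ -109.76)
(x + W(-3, 10))**2 = (-18550/169 + (-24 - 3))**2 = (-18550/169 - 27)**2 = (-23113/169)**2 = 534210769/28561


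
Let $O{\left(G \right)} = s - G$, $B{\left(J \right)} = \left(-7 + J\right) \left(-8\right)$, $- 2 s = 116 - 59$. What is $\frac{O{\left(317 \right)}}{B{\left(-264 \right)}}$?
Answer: $- \frac{691}{4336} \approx -0.15936$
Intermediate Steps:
$s = - \frac{57}{2}$ ($s = - \frac{116 - 59}{2} = \left(- \frac{1}{2}\right) 57 = - \frac{57}{2} \approx -28.5$)
$B{\left(J \right)} = 56 - 8 J$
$O{\left(G \right)} = - \frac{57}{2} - G$
$\frac{O{\left(317 \right)}}{B{\left(-264 \right)}} = \frac{- \frac{57}{2} - 317}{56 - -2112} = \frac{- \frac{57}{2} - 317}{56 + 2112} = - \frac{691}{2 \cdot 2168} = \left(- \frac{691}{2}\right) \frac{1}{2168} = - \frac{691}{4336}$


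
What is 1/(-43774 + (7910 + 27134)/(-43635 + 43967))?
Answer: -83/3624481 ≈ -2.2900e-5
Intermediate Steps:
1/(-43774 + (7910 + 27134)/(-43635 + 43967)) = 1/(-43774 + 35044/332) = 1/(-43774 + 35044*(1/332)) = 1/(-43774 + 8761/83) = 1/(-3624481/83) = -83/3624481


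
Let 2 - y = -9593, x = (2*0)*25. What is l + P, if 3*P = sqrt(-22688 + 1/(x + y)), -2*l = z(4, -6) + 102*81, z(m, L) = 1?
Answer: -8263/2 + I*sqrt(2088748589605)/28785 ≈ -4131.5 + 50.208*I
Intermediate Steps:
x = 0 (x = 0*25 = 0)
y = 9595 (y = 2 - 1*(-9593) = 2 + 9593 = 9595)
l = -8263/2 (l = -(1 + 102*81)/2 = -(1 + 8262)/2 = -1/2*8263 = -8263/2 ≈ -4131.5)
P = I*sqrt(2088748589605)/28785 (P = sqrt(-22688 + 1/(0 + 9595))/3 = sqrt(-22688 + 1/9595)/3 = sqrt(-217691359/9595)/3 = (I*sqrt(2088748589605)/9595)/3 = I*sqrt(2088748589605)/28785 ≈ 50.208*I)
l + P = -8263/2 + I*sqrt(2088748589605)/28785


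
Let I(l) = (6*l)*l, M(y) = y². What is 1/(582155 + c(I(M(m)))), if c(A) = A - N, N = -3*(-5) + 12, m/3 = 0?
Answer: 1/582128 ≈ 1.7178e-6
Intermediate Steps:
m = 0 (m = 3*0 = 0)
N = 27 (N = 15 + 12 = 27)
I(l) = 6*l²
c(A) = -27 + A (c(A) = A - 1*27 = A - 27 = -27 + A)
1/(582155 + c(I(M(m)))) = 1/(582155 + (-27 + 6*(0²)²)) = 1/(582155 + (-27 + 6*0²)) = 1/(582155 + (-27 + 6*0)) = 1/(582155 + (-27 + 0)) = 1/(582155 - 27) = 1/582128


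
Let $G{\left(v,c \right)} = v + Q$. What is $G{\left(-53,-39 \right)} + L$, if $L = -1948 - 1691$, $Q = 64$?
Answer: $-3628$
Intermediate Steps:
$G{\left(v,c \right)} = 64 + v$ ($G{\left(v,c \right)} = v + 64 = 64 + v$)
$L = -3639$
$G{\left(-53,-39 \right)} + L = \left(64 - 53\right) - 3639 = 11 - 3639 = -3628$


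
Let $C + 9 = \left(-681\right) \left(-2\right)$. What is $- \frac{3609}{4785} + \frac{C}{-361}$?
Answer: $- \frac{2592318}{575795} \approx -4.5022$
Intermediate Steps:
$C = 1353$ ($C = -9 - -1362 = -9 + 1362 = 1353$)
$- \frac{3609}{4785} + \frac{C}{-361} = - \frac{3609}{4785} + \frac{1353}{-361} = \left(-3609\right) \frac{1}{4785} + 1353 \left(- \frac{1}{361}\right) = - \frac{1203}{1595} - \frac{1353}{361} = - \frac{2592318}{575795}$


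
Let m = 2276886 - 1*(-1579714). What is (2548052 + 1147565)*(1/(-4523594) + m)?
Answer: 2803156444553090921/196678 ≈ 1.4253e+13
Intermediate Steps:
m = 3856600 (m = 2276886 + 1579714 = 3856600)
(2548052 + 1147565)*(1/(-4523594) + m) = (2548052 + 1147565)*(1/(-4523594) + 3856600) = 3695617*(-1/4523594 + 3856600) = 3695617*(17445692620399/4523594) = 2803156444553090921/196678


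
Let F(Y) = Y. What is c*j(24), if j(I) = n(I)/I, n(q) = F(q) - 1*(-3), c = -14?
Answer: -63/4 ≈ -15.750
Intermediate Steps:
n(q) = 3 + q (n(q) = q - 1*(-3) = q + 3 = 3 + q)
j(I) = (3 + I)/I
c*j(24) = -14*(3 + 24)/24 = -7*27/12 = -14*9/8 = -63/4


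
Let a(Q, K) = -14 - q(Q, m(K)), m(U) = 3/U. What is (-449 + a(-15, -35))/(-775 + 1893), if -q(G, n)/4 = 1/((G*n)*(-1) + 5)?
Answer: -6005/14534 ≈ -0.41317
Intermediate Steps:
q(G, n) = -4/(5 - G*n) (q(G, n) = -4/((G*n)*(-1) + 5) = -4/(-G*n + 5) = -4/(5 - G*n))
a(Q, K) = -14 - 4/(-5 + 3*Q/K) (a(Q, K) = -14 - 4/(-5 + Q*(3/K)) = -14 - 4/(-5 + 3*Q/K))
(-449 + a(-15, -35))/(-775 + 1893) = (-449 + 6*(-7*(-15) + 11*(-35))/(-5*(-35) + 3*(-15)))/(-775 + 1893) = (-449 + 6*(105 - 385)/(175 - 45))/1118 = (-449 + 6*(-280)/130)*(1/1118) = (-449 + 6*(1/130)*(-280))*(1/1118) = (-449 - 168/13)*(1/1118) = -6005/13*1/1118 = -6005/14534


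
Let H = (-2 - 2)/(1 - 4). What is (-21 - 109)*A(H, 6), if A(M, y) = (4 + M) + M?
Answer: -2600/3 ≈ -866.67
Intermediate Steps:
H = 4/3 (H = -4/(-3) = -4*(-⅓) = 4/3 ≈ 1.3333)
A(M, y) = 4 + 2*M
(-21 - 109)*A(H, 6) = (-21 - 109)*(4 + 2*(4/3)) = -130*(4 + 8/3) = -130*20/3 = -2600/3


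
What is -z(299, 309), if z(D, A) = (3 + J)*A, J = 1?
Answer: -1236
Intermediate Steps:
z(D, A) = 4*A (z(D, A) = (3 + 1)*A = 4*A)
-z(299, 309) = -4*309 = -1*1236 = -1236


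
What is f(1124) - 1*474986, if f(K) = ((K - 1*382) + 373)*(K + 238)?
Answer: 1043644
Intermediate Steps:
f(K) = (-9 + K)*(238 + K) (f(K) = ((K - 382) + 373)*(238 + K) = ((-382 + K) + 373)*(238 + K) = (-9 + K)*(238 + K))
f(1124) - 1*474986 = (-2142 + 1124² + 229*1124) - 1*474986 = (-2142 + 1263376 + 257396) - 474986 = 1518630 - 474986 = 1043644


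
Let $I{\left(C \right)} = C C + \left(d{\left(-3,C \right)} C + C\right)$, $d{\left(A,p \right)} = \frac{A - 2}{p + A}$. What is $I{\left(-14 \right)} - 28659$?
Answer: $- \frac{484179}{17} \approx -28481.0$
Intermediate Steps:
$d{\left(A,p \right)} = \frac{-2 + A}{A + p}$
$I{\left(C \right)} = C + C^{2} - \frac{5 C}{-3 + C}$ ($I{\left(C \right)} = C C + \left(\frac{-2 - 3}{-3 + C} C + C\right) = C^{2} + \left(\frac{1}{-3 + C} \left(-5\right) C + C\right) = C^{2} + \left(- \frac{5}{-3 + C} C + C\right) = C^{2} + \left(- \frac{5 C}{-3 + C} + C\right) = C^{2} + \left(C - \frac{5 C}{-3 + C}\right) = C + C^{2} - \frac{5 C}{-3 + C}$)
$I{\left(-14 \right)} - 28659 = - \frac{14 \left(-5 + \left(1 - 14\right) \left(-3 - 14\right)\right)}{-3 - 14} - 28659 = - \frac{14 \left(-5 - -221\right)}{-17} - 28659 = \left(-14\right) \left(- \frac{1}{17}\right) \left(-5 + 221\right) - 28659 = \left(-14\right) \left(- \frac{1}{17}\right) 216 - 28659 = \frac{3024}{17} - 28659 = - \frac{484179}{17}$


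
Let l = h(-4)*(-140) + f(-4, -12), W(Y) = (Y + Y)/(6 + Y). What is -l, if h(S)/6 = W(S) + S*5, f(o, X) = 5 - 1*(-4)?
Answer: -20169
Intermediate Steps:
W(Y) = 2*Y/(6 + Y) (W(Y) = (2*Y)/(6 + Y) = 2*Y/(6 + Y))
f(o, X) = 9 (f(o, X) = 5 + 4 = 9)
h(S) = 30*S + 12*S/(6 + S) (h(S) = 6*(2*S/(6 + S) + S*5) = 6*(2*S/(6 + S) + 5*S) = 6*(5*S + 2*S/(6 + S)) = 30*S + 12*S/(6 + S))
l = 20169 (l = (6*(-4)*(32 + 5*(-4))/(6 - 4))*(-140) + 9 = (6*(-4)*(32 - 20)/2)*(-140) + 9 = (6*(-4)*(½)*12)*(-140) + 9 = -144*(-140) + 9 = 20160 + 9 = 20169)
-l = -1*20169 = -20169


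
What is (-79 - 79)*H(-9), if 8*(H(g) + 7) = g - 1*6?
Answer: 5609/4 ≈ 1402.3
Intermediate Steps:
H(g) = -31/4 + g/8 (H(g) = -7 + (g - 1*6)/8 = -7 + (g - 6)/8 = -7 + (-6 + g)/8 = -7 + (-¾ + g/8) = -31/4 + g/8)
(-79 - 79)*H(-9) = (-79 - 79)*(-31/4 + (⅛)*(-9)) = -158*(-31/4 - 9/8) = -158*(-71/8) = 5609/4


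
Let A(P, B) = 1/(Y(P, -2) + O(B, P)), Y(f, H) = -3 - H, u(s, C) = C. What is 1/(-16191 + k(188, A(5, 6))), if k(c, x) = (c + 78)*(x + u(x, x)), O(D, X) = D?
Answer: -5/80423 ≈ -6.2171e-5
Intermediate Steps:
A(P, B) = 1/(-1 + B) (A(P, B) = 1/((-3 - 1*(-2)) + B) = 1/((-3 + 2) + B) = 1/(-1 + B))
k(c, x) = 2*x*(78 + c) (k(c, x) = (c + 78)*(x + x) = (78 + c)*(2*x) = 2*x*(78 + c))
1/(-16191 + k(188, A(5, 6))) = 1/(-16191 + 2*(78 + 188)/(-1 + 6)) = 1/(-16191 + 2*266/5) = 1/(-16191 + 2*(1/5)*266) = 1/(-16191 + 532/5) = 1/(-80423/5) = -5/80423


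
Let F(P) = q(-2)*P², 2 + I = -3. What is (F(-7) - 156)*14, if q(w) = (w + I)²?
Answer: 31430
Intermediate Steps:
I = -5 (I = -2 - 3 = -5)
q(w) = (-5 + w)² (q(w) = (w - 5)² = (-5 + w)²)
F(P) = 49*P² (F(P) = (-5 - 2)²*P² = (-7)²*P² = 49*P²)
(F(-7) - 156)*14 = (49*(-7)² - 156)*14 = (49*49 - 156)*14 = (2401 - 156)*14 = 2245*14 = 31430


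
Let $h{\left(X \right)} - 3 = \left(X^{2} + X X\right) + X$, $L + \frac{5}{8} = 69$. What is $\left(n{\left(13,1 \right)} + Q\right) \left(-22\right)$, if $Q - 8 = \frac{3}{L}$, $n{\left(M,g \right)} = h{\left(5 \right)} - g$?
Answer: $- \frac{782738}{547} \approx -1431.0$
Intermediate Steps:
$L = \frac{547}{8}$ ($L = - \frac{5}{8} + 69 = \frac{547}{8} \approx 68.375$)
$h{\left(X \right)} = 3 + X + 2 X^{2}$ ($h{\left(X \right)} = 3 + \left(\left(X^{2} + X X\right) + X\right) = 3 + \left(\left(X^{2} + X^{2}\right) + X\right) = 3 + \left(2 X^{2} + X\right) = 3 + \left(X + 2 X^{2}\right) = 3 + X + 2 X^{2}$)
$n{\left(M,g \right)} = 58 - g$ ($n{\left(M,g \right)} = \left(3 + 5 + 2 \cdot 5^{2}\right) - g = \left(3 + 5 + 2 \cdot 25\right) - g = \left(3 + 5 + 50\right) - g = 58 - g$)
$Q = \frac{4400}{547}$ ($Q = 8 + \frac{3}{\frac{547}{8}} = 8 + 3 \cdot \frac{8}{547} = 8 + \frac{24}{547} = \frac{4400}{547} \approx 8.0439$)
$\left(n{\left(13,1 \right)} + Q\right) \left(-22\right) = \left(\left(58 - 1\right) + \frac{4400}{547}\right) \left(-22\right) = \left(57 + \frac{4400}{547}\right) \left(-22\right) = \frac{35579}{547} \left(-22\right) = - \frac{782738}{547}$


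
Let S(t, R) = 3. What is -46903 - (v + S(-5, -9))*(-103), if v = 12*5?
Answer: -40414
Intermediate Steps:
v = 60
-46903 - (v + S(-5, -9))*(-103) = -46903 - (60 + 3)*(-103) = -46903 - 63*(-103) = -46903 - 1*(-6489) = -46903 + 6489 = -40414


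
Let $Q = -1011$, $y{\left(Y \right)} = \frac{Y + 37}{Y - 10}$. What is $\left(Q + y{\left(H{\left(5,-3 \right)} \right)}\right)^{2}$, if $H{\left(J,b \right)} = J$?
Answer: $\frac{25979409}{25} \approx 1.0392 \cdot 10^{6}$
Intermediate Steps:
$y{\left(Y \right)} = \frac{37 + Y}{-10 + Y}$
$\left(Q + y{\left(H{\left(5,-3 \right)} \right)}\right)^{2} = \left(-1011 + \frac{37 + 5}{-10 + 5}\right)^{2} = \left(-1011 + \frac{1}{-5} \cdot 42\right)^{2} = \left(-1011 - \frac{42}{5}\right)^{2} = \left(- \frac{5097}{5}\right)^{2} = \frac{25979409}{25}$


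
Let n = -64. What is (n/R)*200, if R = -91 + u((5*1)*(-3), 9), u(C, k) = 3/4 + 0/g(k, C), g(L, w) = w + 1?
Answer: 51200/361 ≈ 141.83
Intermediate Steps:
g(L, w) = 1 + w
u(C, k) = 3/4 (u(C, k) = 3/4 + 0/(1 + C) = 3*(1/4) + 0 = 3/4 + 0 = 3/4)
R = -361/4 (R = -91 + 3/4 = -361/4 ≈ -90.250)
(n/R)*200 = -64/(-361/4)*200 = -64*(-4/361)*200 = (256/361)*200 = 51200/361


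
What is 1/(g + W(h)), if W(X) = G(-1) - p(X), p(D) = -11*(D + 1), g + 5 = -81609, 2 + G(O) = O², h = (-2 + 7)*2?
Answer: -1/81494 ≈ -1.2271e-5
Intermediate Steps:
h = 10 (h = 5*2 = 10)
G(O) = -2 + O²
g = -81614 (g = -5 - 81609 = -81614)
p(D) = -11 - 11*D (p(D) = -11*(1 + D) = -11 - 11*D)
W(X) = 10 + 11*X (W(X) = (-2 + (-1)²) - (-11 - 11*X) = (-2 + 1) + (11 + 11*X) = -1 + (11 + 11*X) = 10 + 11*X)
1/(g + W(h)) = 1/(-81614 + (10 + 11*10)) = 1/(-81614 + (10 + 110)) = 1/(-81614 + 120) = 1/(-81494) = -1/81494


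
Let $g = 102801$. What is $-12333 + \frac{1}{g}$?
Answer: $- \frac{1267844732}{102801} \approx -12333.0$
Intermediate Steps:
$-12333 + \frac{1}{g} = -12333 + \frac{1}{102801} = - \frac{1267844732}{102801}$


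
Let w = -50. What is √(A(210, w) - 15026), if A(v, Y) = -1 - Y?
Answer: I*√14977 ≈ 122.38*I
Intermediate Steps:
√(A(210, w) - 15026) = √((-1 - 1*(-50)) - 15026) = √((-1 + 50) - 15026) = √(49 - 15026) = √(-14977) = I*√14977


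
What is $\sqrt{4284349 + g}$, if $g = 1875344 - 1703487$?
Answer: $3 \sqrt{495134} \approx 2111.0$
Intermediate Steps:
$g = 171857$ ($g = 1875344 - 1703487 = 171857$)
$\sqrt{4284349 + g} = \sqrt{4284349 + 171857} = \sqrt{4456206} = 3 \sqrt{495134}$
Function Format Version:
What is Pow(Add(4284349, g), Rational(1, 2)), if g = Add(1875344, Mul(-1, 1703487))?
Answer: Mul(3, Pow(495134, Rational(1, 2))) ≈ 2111.0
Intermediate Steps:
g = 171857 (g = Add(1875344, -1703487) = 171857)
Pow(Add(4284349, g), Rational(1, 2)) = Pow(Add(4284349, 171857), Rational(1, 2)) = Pow(4456206, Rational(1, 2)) = Mul(3, Pow(495134, Rational(1, 2)))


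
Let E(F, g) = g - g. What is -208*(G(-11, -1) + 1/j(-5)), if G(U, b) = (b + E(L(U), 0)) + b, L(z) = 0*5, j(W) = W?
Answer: 2288/5 ≈ 457.60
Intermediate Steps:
L(z) = 0
E(F, g) = 0
G(U, b) = 2*b (G(U, b) = (b + 0) + b = b + b = 2*b)
-208*(G(-11, -1) + 1/j(-5)) = -208*(2*(-1) + 1/(-5)) = -208*(-2 - ⅕) = -208*(-11/5) = 2288/5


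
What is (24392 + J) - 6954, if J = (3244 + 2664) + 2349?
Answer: 25695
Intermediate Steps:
J = 8257 (J = 5908 + 2349 = 8257)
(24392 + J) - 6954 = (24392 + 8257) - 6954 = 32649 - 6954 = 25695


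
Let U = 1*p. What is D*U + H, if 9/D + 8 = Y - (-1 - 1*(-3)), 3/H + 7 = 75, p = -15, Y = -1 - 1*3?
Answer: 4611/476 ≈ 9.6870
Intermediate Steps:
Y = -4 (Y = -1 - 3 = -4)
U = -15 (U = 1*(-15) = -15)
H = 3/68 (H = 3/(-7 + 75) = 3/68 ≈ 0.044118)
D = -9/14 (D = 9/(-8 + (-4 - (-1 - 1*(-3)))) = 9/(-8 + (-4 - (-1 + 3))) = 9/(-8 + (-4 - 1*2)) = 9/(-8 + (-4 - 2)) = 9/(-8 - 6) = 9/(-14) = 9*(-1/14) = -9/14 ≈ -0.64286)
D*U + H = -9/14*(-15) + 3/68 = 135/14 + 3/68 = 4611/476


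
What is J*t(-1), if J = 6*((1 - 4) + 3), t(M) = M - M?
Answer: 0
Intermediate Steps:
t(M) = 0
J = 0 (J = 6*(-3 + 3) = 6*0 = 0)
J*t(-1) = 0*0 = 0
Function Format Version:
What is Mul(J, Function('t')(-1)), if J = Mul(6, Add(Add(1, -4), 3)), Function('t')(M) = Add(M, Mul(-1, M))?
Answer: 0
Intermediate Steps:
Function('t')(M) = 0
J = 0 (J = Mul(6, Add(-3, 3)) = Mul(6, 0) = 0)
Mul(J, Function('t')(-1)) = Mul(0, 0) = 0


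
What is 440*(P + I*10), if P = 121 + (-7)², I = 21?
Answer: 167200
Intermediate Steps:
P = 170 (P = 121 + 49 = 170)
440*(P + I*10) = 440*(170 + 21*10) = 440*(170 + 210) = 440*380 = 167200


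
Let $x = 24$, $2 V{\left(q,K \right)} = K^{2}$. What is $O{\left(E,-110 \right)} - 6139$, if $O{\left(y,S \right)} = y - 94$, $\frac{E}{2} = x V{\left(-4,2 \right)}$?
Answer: $-6137$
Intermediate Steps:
$V{\left(q,K \right)} = \frac{K^{2}}{2}$
$E = 96$ ($E = 2 \cdot 24 \frac{2^{2}}{2} = 2 \cdot 24 \cdot \frac{1}{2} \cdot 4 = 2 \cdot 24 \cdot 2 = 2 \cdot 48 = 96$)
$O{\left(y,S \right)} = -94 + y$
$O{\left(E,-110 \right)} - 6139 = \left(-94 + 96\right) - 6139 = 2 - 6139 = -6137$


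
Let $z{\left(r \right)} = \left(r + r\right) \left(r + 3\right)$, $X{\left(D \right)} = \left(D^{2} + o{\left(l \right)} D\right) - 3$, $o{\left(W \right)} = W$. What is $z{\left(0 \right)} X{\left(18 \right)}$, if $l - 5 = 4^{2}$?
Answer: $0$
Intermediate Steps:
$l = 21$ ($l = 5 + 4^{2} = 5 + 16 = 21$)
$X{\left(D \right)} = -3 + D^{2} + 21 D$ ($X{\left(D \right)} = \left(D^{2} + 21 D\right) - 3 = -3 + D^{2} + 21 D$)
$z{\left(r \right)} = 2 r \left(3 + r\right)$
$z{\left(0 \right)} X{\left(18 \right)} = 2 \cdot 0 \left(3 + 0\right) \left(-3 + 18^{2} + 21 \cdot 18\right) = 2 \cdot 0 \cdot 3 \left(-3 + 324 + 378\right) = 0 \cdot 699 = 0$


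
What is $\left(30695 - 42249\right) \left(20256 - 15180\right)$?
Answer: $-58648104$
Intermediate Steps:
$\left(30695 - 42249\right) \left(20256 - 15180\right) = \left(-11554\right) 5076 = -58648104$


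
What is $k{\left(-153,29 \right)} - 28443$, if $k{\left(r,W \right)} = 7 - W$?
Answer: $-28465$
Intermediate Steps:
$k{\left(-153,29 \right)} - 28443 = \left(7 - 29\right) - 28443 = -22 - 28443 = -28465$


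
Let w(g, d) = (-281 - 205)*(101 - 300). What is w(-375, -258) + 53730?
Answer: 150444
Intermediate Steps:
w(g, d) = 96714 (w(g, d) = -486*(-199) = 96714)
w(-375, -258) + 53730 = 96714 + 53730 = 150444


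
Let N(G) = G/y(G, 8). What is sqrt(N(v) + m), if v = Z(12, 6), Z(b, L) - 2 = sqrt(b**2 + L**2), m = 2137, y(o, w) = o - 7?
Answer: sqrt(-10683 + 12828*sqrt(5))/sqrt(-5 + 6*sqrt(5)) ≈ 46.247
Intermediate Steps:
y(o, w) = -7 + o
Z(b, L) = 2 + sqrt(L**2 + b**2) (Z(b, L) = 2 + sqrt(b**2 + L**2) = 2 + sqrt(L**2 + b**2))
v = 2 + 6*sqrt(5) (v = 2 + sqrt(6**2 + 12**2) = 2 + sqrt(36 + 144) = 2 + sqrt(180) = 2 + 6*sqrt(5) ≈ 15.416)
N(G) = G/(-7 + G)
sqrt(N(v) + m) = sqrt((2 + 6*sqrt(5))/(-7 + (2 + 6*sqrt(5))) + 2137) = sqrt((2 + 6*sqrt(5))/(-5 + 6*sqrt(5)) + 2137) = sqrt(2137 + (2 + 6*sqrt(5))/(-5 + 6*sqrt(5)))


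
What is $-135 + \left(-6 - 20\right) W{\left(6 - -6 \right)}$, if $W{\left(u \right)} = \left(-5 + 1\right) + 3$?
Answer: $-109$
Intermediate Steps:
$W{\left(u \right)} = -1$ ($W{\left(u \right)} = -4 + 3 = -1$)
$-135 + \left(-6 - 20\right) W{\left(6 - -6 \right)} = -135 + \left(-6 - 20\right) \left(-1\right) = -135 - -26 = -135 + 26 = -109$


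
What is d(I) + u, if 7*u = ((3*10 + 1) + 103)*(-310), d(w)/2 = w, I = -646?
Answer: -50584/7 ≈ -7226.3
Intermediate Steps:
d(w) = 2*w
u = -41540/7 (u = (((3*10 + 1) + 103)*(-310))/7 = (((30 + 1) + 103)*(-310))/7 = ((31 + 103)*(-310))/7 = (134*(-310))/7 = (⅐)*(-41540) = -41540/7 ≈ -5934.3)
d(I) + u = 2*(-646) - 41540/7 = -1292 - 41540/7 = -50584/7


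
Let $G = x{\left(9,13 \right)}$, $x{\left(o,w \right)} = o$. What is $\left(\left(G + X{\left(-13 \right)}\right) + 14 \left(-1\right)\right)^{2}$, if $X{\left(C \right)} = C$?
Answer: $324$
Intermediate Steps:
$G = 9$
$\left(\left(G + X{\left(-13 \right)}\right) + 14 \left(-1\right)\right)^{2} = \left(\left(9 - 13\right) + 14 \left(-1\right)\right)^{2} = \left(-4 - 14\right)^{2} = \left(-18\right)^{2} = 324$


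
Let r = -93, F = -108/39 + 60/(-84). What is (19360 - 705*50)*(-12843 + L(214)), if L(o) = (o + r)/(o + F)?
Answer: 3909294982600/19157 ≈ 2.0407e+8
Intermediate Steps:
F = -317/91 (F = -108*1/39 + 60*(-1/84) = -36/13 - 5/7 = -317/91 ≈ -3.4835)
L(o) = (-93 + o)/(-317/91 + o) (L(o) = (o - 93)/(o - 317/91) = (-93 + o)/(-317/91 + o))
(19360 - 705*50)*(-12843 + L(214)) = (19360 - 705*50)*(-12843 + 91*(-93 + 214)/(-317 + 91*214)) = (19360 - 35250)*(-12843 + 91*121/(-317 + 19474)) = -15890*(-12843 + 91*121/19157) = -15890*(-12843 + 91*(1/19157)*121) = -15890*(-12843 + 11011/19157) = -15890*(-246022340/19157) = 3909294982600/19157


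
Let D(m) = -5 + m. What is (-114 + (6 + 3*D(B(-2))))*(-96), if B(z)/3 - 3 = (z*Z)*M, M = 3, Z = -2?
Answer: -1152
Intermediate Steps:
B(z) = 9 - 18*z (B(z) = 9 + 3*((z*(-2))*3) = 9 + 3*(-2*z*3) = 9 + 3*(-6*z) = 9 - 18*z)
(-114 + (6 + 3*D(B(-2))))*(-96) = (-114 + (6 + 3*(-5 + (9 - 18*(-2)))))*(-96) = (-114 + (6 + 3*(-5 + (9 + 36))))*(-96) = (-114 + (6 + 3*(-5 + 45)))*(-96) = (-114 + (6 + 3*40))*(-96) = (-114 + (6 + 120))*(-96) = (-114 + 126)*(-96) = 12*(-96) = -1152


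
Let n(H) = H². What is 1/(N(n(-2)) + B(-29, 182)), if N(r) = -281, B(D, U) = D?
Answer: -1/310 ≈ -0.0032258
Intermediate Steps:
1/(N(n(-2)) + B(-29, 182)) = 1/(-281 - 29) = 1/(-310) = -1/310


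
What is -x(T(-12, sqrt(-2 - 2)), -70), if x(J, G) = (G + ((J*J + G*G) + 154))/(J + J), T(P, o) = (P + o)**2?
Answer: -117635/1369 + 25380*I/1369 ≈ -85.928 + 18.539*I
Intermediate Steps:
x(J, G) = (154 + G + G**2 + J**2)/(2*J) (x(J, G) = (G + ((J**2 + G**2) + 154))/((2*J)) = (G + ((G**2 + J**2) + 154))*(1/(2*J)) = (G + (154 + G**2 + J**2))*(1/(2*J)) = (154 + G + G**2 + J**2)*(1/(2*J)) = (154 + G + G**2 + J**2)/(2*J))
-x(T(-12, sqrt(-2 - 2)), -70) = -(154 - 70 + (-70)**2 + ((-12 + sqrt(-2 - 2))**2)**2)/(2*((-12 + sqrt(-2 - 2))**2)) = -(154 - 70 + 4900 + ((-12 + sqrt(-4))**2)**2)/(2*((-12 + sqrt(-4))**2)) = -(154 - 70 + 4900 + ((-12 + 2*I)**2)**2)/(2*((-12 + 2*I)**2)) = -(154 - 70 + 4900 + (-12 + 2*I)**4)/(2*(-12 + 2*I)**2) = -(4984 + (-12 + 2*I)**4)/(2*(-12 + 2*I)**2)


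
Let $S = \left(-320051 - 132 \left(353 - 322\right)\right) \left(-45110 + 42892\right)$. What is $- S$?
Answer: $-718949174$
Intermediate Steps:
$S = 718949174$ ($S = \left(-320051 - 4092\right) \left(-2218\right) = \left(-324143\right) \left(-2218\right) = 718949174$)
$- S = \left(-1\right) 718949174 = -718949174$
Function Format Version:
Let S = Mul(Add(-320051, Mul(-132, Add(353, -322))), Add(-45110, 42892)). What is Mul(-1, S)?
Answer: -718949174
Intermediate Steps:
S = 718949174 (S = Mul(Add(-320051, Mul(-132, 31)), -2218) = Mul(Add(-320051, -4092), -2218) = Mul(-324143, -2218) = 718949174)
Mul(-1, S) = Mul(-1, 718949174) = -718949174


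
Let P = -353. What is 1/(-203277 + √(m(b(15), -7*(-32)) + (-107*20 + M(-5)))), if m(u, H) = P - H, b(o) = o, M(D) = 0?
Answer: -203277/41321541446 - I*√2717/41321541446 ≈ -4.9194e-6 - 1.2614e-9*I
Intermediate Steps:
m(u, H) = -353 - H
1/(-203277 + √(m(b(15), -7*(-32)) + (-107*20 + M(-5)))) = 1/(-203277 + √((-353 - (-7)*(-32)) + (-107*20 + 0))) = 1/(-203277 + √((-353 - 1*224) + (-2140 + 0))) = 1/(-203277 + √((-353 - 224) - 2140)) = 1/(-203277 + √(-577 - 2140)) = 1/(-203277 + √(-2717)) = 1/(-203277 + I*√2717)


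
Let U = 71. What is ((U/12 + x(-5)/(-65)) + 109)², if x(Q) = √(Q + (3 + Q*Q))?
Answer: 8034436537/608400 - 1379*√23/390 ≈ 13189.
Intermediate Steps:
x(Q) = √(3 + Q + Q²) (x(Q) = √(Q + (3 + Q²)) = √(3 + Q + Q²))
((U/12 + x(-5)/(-65)) + 109)² = ((71/12 + √(3 - 5 + (-5)²)/(-65)) + 109)² = ((71*(1/12) + √(3 - 5 + 25)*(-1/65)) + 109)² = ((71/12 + √23*(-1/65)) + 109)² = ((71/12 - √23/65) + 109)² = (1379/12 - √23/65)²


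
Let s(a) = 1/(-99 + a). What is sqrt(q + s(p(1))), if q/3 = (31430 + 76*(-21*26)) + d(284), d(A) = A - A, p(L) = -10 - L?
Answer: I*sqrt(365395910)/110 ≈ 173.78*I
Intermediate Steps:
d(A) = 0
q = -30198 (q = 3*((31430 + 76*(-21*26)) + 0) = 3*((31430 + 76*(-546)) + 0) = 3*((31430 - 41496) + 0) = 3*(-10066 + 0) = 3*(-10066) = -30198)
sqrt(q + s(p(1))) = sqrt(-30198 + 1/(-99 + (-10 - 1*1))) = sqrt(-30198 + 1/(-99 + (-10 - 1))) = sqrt(-30198 + 1/(-99 - 11)) = sqrt(-30198 + 1/(-110)) = sqrt(-30198 - 1/110) = sqrt(-3321781/110) = I*sqrt(365395910)/110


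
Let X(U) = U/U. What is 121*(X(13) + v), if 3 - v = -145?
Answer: 18029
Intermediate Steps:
v = 148 (v = 3 - 1*(-145) = 3 + 145 = 148)
X(U) = 1
121*(X(13) + v) = 121*(1 + 148) = 121*149 = 18029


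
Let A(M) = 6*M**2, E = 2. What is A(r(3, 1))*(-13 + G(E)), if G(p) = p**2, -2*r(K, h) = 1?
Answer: -27/2 ≈ -13.500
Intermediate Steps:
r(K, h) = -1/2 (r(K, h) = -1/2*1 = -1/2)
A(r(3, 1))*(-13 + G(E)) = (6*(-1/2)**2)*(-13 + 2**2) = (6*(1/4))*(-13 + 4) = (3/2)*(-9) = -27/2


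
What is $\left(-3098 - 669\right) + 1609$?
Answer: $-2158$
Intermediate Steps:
$\left(-3098 - 669\right) + 1609 = -3767 + 1609 = -2158$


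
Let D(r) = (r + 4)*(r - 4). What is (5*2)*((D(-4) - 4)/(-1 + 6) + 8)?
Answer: 72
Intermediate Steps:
D(r) = (-4 + r)*(4 + r) (D(r) = (4 + r)*(-4 + r) = (-4 + r)*(4 + r))
(5*2)*((D(-4) - 4)/(-1 + 6) + 8) = (5*2)*(((-16 + (-4)²) - 4)/(-1 + 6) + 8) = 10*(((-16 + 16) - 4)/5 + 8) = 10*((0 - 4)*(⅕) + 8) = 10*(-4*⅕ + 8) = 10*(-⅘ + 8) = 10*(36/5) = 72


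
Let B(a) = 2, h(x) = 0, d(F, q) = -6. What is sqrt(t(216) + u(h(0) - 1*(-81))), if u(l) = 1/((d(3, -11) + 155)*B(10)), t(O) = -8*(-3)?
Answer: sqrt(2131594)/298 ≈ 4.8993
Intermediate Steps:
t(O) = 24
u(l) = 1/298 (u(l) = 1/((-6 + 155)*2) = (1/2)/149 = (1/149)*(1/2) = 1/298)
sqrt(t(216) + u(h(0) - 1*(-81))) = sqrt(24 + 1/298) = sqrt(7153/298) = sqrt(2131594)/298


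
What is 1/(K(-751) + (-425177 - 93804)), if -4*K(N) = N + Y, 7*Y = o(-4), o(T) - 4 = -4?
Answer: -4/2075173 ≈ -1.9276e-6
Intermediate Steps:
o(T) = 0 (o(T) = 4 - 4 = 0)
Y = 0 (Y = (⅐)*0 = 0)
K(N) = -N/4 (K(N) = -(N + 0)/4 = -N/4)
1/(K(-751) + (-425177 - 93804)) = 1/(-¼*(-751) + (-425177 - 93804)) = 1/(751/4 - 518981) = 1/(-2075173/4) = -4/2075173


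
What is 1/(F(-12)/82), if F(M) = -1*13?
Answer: -82/13 ≈ -6.3077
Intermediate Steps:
F(M) = -13
1/(F(-12)/82) = 1/(-13/82) = -82/13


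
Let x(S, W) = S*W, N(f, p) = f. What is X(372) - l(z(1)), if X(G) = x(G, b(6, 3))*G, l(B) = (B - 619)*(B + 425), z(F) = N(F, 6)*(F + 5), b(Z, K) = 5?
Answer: 956123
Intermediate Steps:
z(F) = F*(5 + F) (z(F) = F*(F + 5) = F*(5 + F))
l(B) = (-619 + B)*(425 + B)
X(G) = 5*G² (X(G) = (G*5)*G = (5*G)*G = 5*G²)
X(372) - l(z(1)) = 5*372² - (-263075 + (1*(5 + 1))² - 194*(5 + 1)) = 5*138384 - (-263075 + (1*6)² - 194*6) = 691920 - (-263075 + 6² - 194*6) = 691920 - (-263075 + 36 - 1164) = 691920 - 1*(-264203) = 691920 + 264203 = 956123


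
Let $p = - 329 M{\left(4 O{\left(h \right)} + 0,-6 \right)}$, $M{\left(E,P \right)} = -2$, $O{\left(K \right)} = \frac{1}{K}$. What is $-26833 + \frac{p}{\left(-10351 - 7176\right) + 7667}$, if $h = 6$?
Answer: $- \frac{132287019}{4930} \approx -26833.0$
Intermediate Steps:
$p = 658$ ($p = \left(-329\right) \left(-2\right) = 658$)
$-26833 + \frac{p}{\left(-10351 - 7176\right) + 7667} = -26833 + \frac{658}{\left(-10351 - 7176\right) + 7667} = -26833 + \frac{658}{-17527 + 7667} = -26833 + \frac{658}{-9860} = -26833 + 658 \left(- \frac{1}{9860}\right) = -26833 - \frac{329}{4930} = - \frac{132287019}{4930}$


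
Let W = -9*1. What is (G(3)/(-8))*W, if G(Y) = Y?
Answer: 27/8 ≈ 3.3750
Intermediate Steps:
W = -9
(G(3)/(-8))*W = (3/(-8))*(-9) = (3*(-1/8))*(-9) = -3/8*(-9) = 27/8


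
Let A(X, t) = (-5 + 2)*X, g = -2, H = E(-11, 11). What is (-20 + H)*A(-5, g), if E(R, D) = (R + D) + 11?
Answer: -135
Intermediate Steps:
E(R, D) = 11 + D + R (E(R, D) = (D + R) + 11 = 11 + D + R)
H = 11 (H = 11 + 11 - 11 = 11)
A(X, t) = -3*X
(-20 + H)*A(-5, g) = (-20 + 11)*(-3*(-5)) = -9*15 = -135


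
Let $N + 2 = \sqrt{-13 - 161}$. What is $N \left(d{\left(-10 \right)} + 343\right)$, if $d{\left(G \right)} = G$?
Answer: $-666 + 333 i \sqrt{174} \approx -666.0 + 4392.6 i$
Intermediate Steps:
$N = -2 + i \sqrt{174}$ ($N = -2 + \sqrt{-13 - 161} = -2 + \sqrt{-174} = -2 + i \sqrt{174} \approx -2.0 + 13.191 i$)
$N \left(d{\left(-10 \right)} + 343\right) = \left(-2 + i \sqrt{174}\right) \left(-10 + 343\right) = \left(-2 + i \sqrt{174}\right) 333 = -666 + 333 i \sqrt{174}$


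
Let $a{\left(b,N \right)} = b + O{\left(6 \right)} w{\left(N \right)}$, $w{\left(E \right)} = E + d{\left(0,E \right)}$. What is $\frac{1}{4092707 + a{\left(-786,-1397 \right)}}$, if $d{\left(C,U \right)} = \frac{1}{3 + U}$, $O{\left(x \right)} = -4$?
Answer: $\frac{697}{2855963775} \approx 2.4405 \cdot 10^{-7}$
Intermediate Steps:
$w{\left(E \right)} = E + \frac{1}{3 + E}$
$a{\left(b,N \right)} = b - \frac{4 \left(1 + N \left(3 + N\right)\right)}{3 + N}$ ($a{\left(b,N \right)} = b - 4 \frac{1 + N \left(3 + N\right)}{3 + N} = b - \frac{4 \left(1 + N \left(3 + N\right)\right)}{3 + N}$)
$\frac{1}{4092707 + a{\left(-786,-1397 \right)}} = \frac{1}{4092707 - \left(-4802 + \frac{4}{3 - 1397}\right)} = \frac{1}{4092707 - \left(-4802 - \frac{2}{697}\right)} = \frac{1}{4092707 - - \frac{3346996}{697}} = \frac{1}{4092707 + \left(-786 + 5588 + \frac{2}{697}\right)} = \frac{1}{4092707 + \frac{3346996}{697}} = \frac{1}{\frac{2855963775}{697}} = \frac{697}{2855963775}$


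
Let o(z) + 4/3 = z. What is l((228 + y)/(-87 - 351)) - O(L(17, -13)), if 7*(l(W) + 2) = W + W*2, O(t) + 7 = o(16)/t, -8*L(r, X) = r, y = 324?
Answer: 296101/26061 ≈ 11.362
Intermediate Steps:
L(r, X) = -r/8
o(z) = -4/3 + z
O(t) = -7 + 44/(3*t) (O(t) = -7 + (-4/3 + 16)/t = -7 + 44/(3*t))
l(W) = -2 + 3*W/7 (l(W) = -2 + (W + W*2)/7 = -2 + (W + 2*W)/7 = -2 + (3*W)/7 = -2 + 3*W/7)
l((228 + y)/(-87 - 351)) - O(L(17, -13)) = (-2 + 3*((228 + 324)/(-87 - 351))/7) - (-7 + 44/(3*((-⅛*17)))) = (-2 + 3*(552/(-438))/7) - (-7 + 44/(3*(-17/8))) = (-2 + 3*(552*(-1/438))/7) - (-7 + (44/3)*(-8/17)) = (-2 + (3/7)*(-92/73)) - (-7 - 352/51) = (-2 - 276/511) - 1*(-709/51) = -1298/511 + 709/51 = 296101/26061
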